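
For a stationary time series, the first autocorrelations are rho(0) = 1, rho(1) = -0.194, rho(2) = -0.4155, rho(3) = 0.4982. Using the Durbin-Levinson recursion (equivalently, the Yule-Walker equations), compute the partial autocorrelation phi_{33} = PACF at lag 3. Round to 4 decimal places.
\phi_{33} = 0.3849

The PACF at lag k is phi_{kk}, the last component of the solution
to the Yule-Walker system G_k phi = r_k where
  (G_k)_{ij} = rho(|i - j|), (r_k)_i = rho(i), i,j = 1..k.
Equivalently, Durbin-Levinson gives phi_{kk} iteratively:
  phi_{11} = rho(1)
  phi_{kk} = [rho(k) - sum_{j=1..k-1} phi_{k-1,j} rho(k-j)]
            / [1 - sum_{j=1..k-1} phi_{k-1,j} rho(j)],
  phi_{k,j} = phi_{k-1,j} - phi_{kk} phi_{k-1,k-j},  j = 1..k-1.
Step k = 1:
  phi_11 = rho(1) = -0.194.
Step k = 2:
  phi_22 = [rho(2) - phi_11 rho(1)] / [1 - phi_11 rho(1)] = [-0.4155 - (-0.194)(-0.194)] / [1 - (-0.194)(-0.194)]
         = -0.453136 / 0.962364 = -0.470857.
  Update: phi_21 = phi_11 - phi_22 phi_11 = -0.194 - (-0.470857)(-0.194) = -0.285346.
Step k = 3:
  phi_33 = [rho(3) - phi_21 rho(2) - phi_22 rho(1)] / [1 - phi_21 rho(1) - phi_22 rho(2)]
    numerator   = 0.4982 - (-0.285346)(-0.4155) - (-0.470857)(-0.194) = 0.28829232
    denominator = 1 - (-0.285346)(-0.194) - (-0.470857)(-0.4155) = 0.74900166
  phi_33 = 0.28829232 / 0.74900166 = 0.3849.
Therefore phi_{33} = 0.3849.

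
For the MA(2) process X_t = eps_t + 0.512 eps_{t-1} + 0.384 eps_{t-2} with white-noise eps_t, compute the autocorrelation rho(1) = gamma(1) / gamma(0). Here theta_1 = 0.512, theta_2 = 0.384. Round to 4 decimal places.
\rho(1) = 0.5027

For an MA(q) process with theta_0 = 1, the autocovariance is
  gamma(k) = sigma^2 * sum_{i=0..q-k} theta_i * theta_{i+k},
and rho(k) = gamma(k) / gamma(0). Sigma^2 cancels.
  numerator   = (1)*(0.512) + (0.512)*(0.384) = 0.708608.
  denominator = (1)^2 + (0.512)^2 + (0.384)^2 = 1.4096.
  rho(1) = 0.708608 / 1.4096 = 0.5027.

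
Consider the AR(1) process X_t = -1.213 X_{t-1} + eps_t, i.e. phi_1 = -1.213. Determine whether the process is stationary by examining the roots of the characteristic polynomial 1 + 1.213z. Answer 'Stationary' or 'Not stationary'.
\text{Not stationary}

The AR(p) characteristic polynomial is P(z) = 1 + 1.213z.
Stationarity requires all roots to lie outside the unit circle, i.e. |z| > 1 for every root.
This is linear in z: 1 + (1.213) z = 0  =>  z = -1/(1.213) = -0.824402,  |z| = 0.824402.
Moduli of all roots: 0.8244.
All moduli strictly greater than 1? No.
Verdict: Not stationary.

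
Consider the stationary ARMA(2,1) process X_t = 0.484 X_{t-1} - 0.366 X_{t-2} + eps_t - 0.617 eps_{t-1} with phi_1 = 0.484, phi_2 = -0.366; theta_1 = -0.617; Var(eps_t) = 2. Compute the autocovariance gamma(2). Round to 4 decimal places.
\gamma(2) = -0.9219

Multiply the model equation by X_{t-k} and take expectations. With theta_0 = psi_0 = 1 and psi_j the MA(infinity) weights, this gives
  gamma(k) - sum_i phi_i gamma(k-i) = c_k,
  c_k = sigma^2 * sum_{j=k..q} theta_j psi_{j-k}   (c_k = 0 for k > q),
using gamma(-m) = gamma(m).
psi-weights needed (psi_j = theta_j + sum_i phi_i psi_{j-i}):
  psi_1 = theta_1 + phi_1 = -0.617 + (0.484) = -0.133
Right-hand sides:
  c_0 = sigma^2 (1 + theta_1 psi_1) = 2 * (1 + (-0.617)(-0.133)) = 2 * 1.082061 = 2.164122
  c_1 = sigma^2 theta_1 = 2 * (-0.617) = -1.234
  c_2 = 0
Equations for k = 0, 1, 2 (AR order 2, c_2 = 0):
  (E0) gamma(0) = phi_1 gamma(1) + phi_2 gamma(2) + c_0
  (E1) gamma(1) = phi_1 gamma(0) + phi_2 gamma(1) + c_1
  (E2) gamma(2) = phi_1 gamma(1) + phi_2 gamma(0)
From (E1): gamma(1) = A gamma(0) + B with
  A = phi_1 / (1 - phi_2) = 0.484 / 1.366 = 0.354319,   B = c_1 / (1 - phi_2) = -1.234 / 1.366 = -0.903367.
Insert (E2) into (E0): gamma(0) (1 - phi_2^2) = phi_1 (1 + phi_2) gamma(1) + c_0.
  phi_1 (1 + phi_2) = (0.484)(0.634) = 0.306856,   1 - phi_2^2 = 0.866044.
Replace gamma(1) by A gamma(0) + B and collect gamma(0):
  gamma(0) [0.866044 - (0.306856)(0.354319)] = (0.306856)(-0.903367) + 2.164122
  gamma(0) * 0.757319 = 1.886918
  gamma(0) = 1.886918 / 0.757319 = 2.491576.
  gamma(1) = A gamma(0) + B = (0.354319)(2.491576) + (-0.903367) = -0.020554.
  gamma(2) = phi_1 gamma(1) + phi_2 gamma(0) = (0.484)(-0.020554) + (-0.366)(2.491576) = -0.921865.
Therefore gamma(2) = -0.9219 (to 4 decimal places).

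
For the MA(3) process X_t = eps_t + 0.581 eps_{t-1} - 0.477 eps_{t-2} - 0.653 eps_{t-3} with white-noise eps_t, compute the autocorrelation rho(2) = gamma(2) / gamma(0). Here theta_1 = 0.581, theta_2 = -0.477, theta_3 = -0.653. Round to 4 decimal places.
\rho(2) = -0.4300

For an MA(q) process with theta_0 = 1, the autocovariance is
  gamma(k) = sigma^2 * sum_{i=0..q-k} theta_i * theta_{i+k},
and rho(k) = gamma(k) / gamma(0). Sigma^2 cancels.
  numerator   = (1)*(-0.477) + (0.581)*(-0.653) = -0.856393.
  denominator = (1)^2 + (0.581)^2 + (-0.477)^2 + (-0.653)^2 = 1.991499.
  rho(2) = -0.856393 / 1.991499 = -0.4300.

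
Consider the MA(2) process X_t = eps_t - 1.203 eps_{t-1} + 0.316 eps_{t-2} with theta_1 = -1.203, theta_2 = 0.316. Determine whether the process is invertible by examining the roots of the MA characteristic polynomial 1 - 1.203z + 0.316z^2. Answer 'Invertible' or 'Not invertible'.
\text{Invertible}

The MA(q) characteristic polynomial is P(z) = 1 - 1.203z + 0.316z^2.
Invertibility requires all roots to lie outside the unit circle, i.e. |z| > 1 for every root.
Set 1 + (-1.203) z + (0.316) z^2 = 0, i.e. a z^2 + b z + c = 0 with a = 0.316, b = -1.203, c = 1.
Discriminant D = b^2 - 4ac = (-1.203)^2 - 4*(0.316)*1 = 1.447209 - (1.264) = 0.183209.
D >= 0, so the roots are real: z = (-b +/- sqrt(D)) / (2a) = (1.203 +/- 0.428029) / (0.632).
  z_1 = (1.203 + 0.428029) / (0.632) = 2.5807,   |z_1| = 2.5807.
  z_2 = (1.203 - 0.428029) / (0.632) = 1.2262,   |z_2| = 1.2262.
Moduli of all roots: 2.5807, 1.2262.
All moduli strictly greater than 1? Yes.
Verdict: Invertible.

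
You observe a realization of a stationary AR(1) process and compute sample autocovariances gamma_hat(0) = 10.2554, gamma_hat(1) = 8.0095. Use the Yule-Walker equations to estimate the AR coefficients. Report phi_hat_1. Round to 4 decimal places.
\hat\phi_{1} = 0.7810

The Yule-Walker equations for an AR(p) process read, in matrix form,
  Gamma_p phi = r_p,   with   (Gamma_p)_{ij} = gamma(|i - j|),
                       (r_p)_i = gamma(i),   i,j = 1..p.
Substitute the sample gammas (Toeplitz matrix and right-hand side of size 1):
  Gamma_p = [[10.2554]]
  r_p     = [8.0095]
With p = 1 this is the single equation gamma(0) phi_1 = gamma(1):
  phi_hat_1 = gamma(1) / gamma(0) = 8.0095 / 10.2554 = 0.7810.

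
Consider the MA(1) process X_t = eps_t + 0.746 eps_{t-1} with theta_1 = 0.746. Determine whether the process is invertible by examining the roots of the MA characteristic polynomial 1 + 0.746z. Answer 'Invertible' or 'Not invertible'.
\text{Invertible}

The MA(q) characteristic polynomial is P(z) = 1 + 0.746z.
Invertibility requires all roots to lie outside the unit circle, i.e. |z| > 1 for every root.
This is linear in z: 1 + (0.746) z = 0  =>  z = -1/(0.746) = -1.340483,  |z| = 1.340483.
Moduli of all roots: 1.3405.
All moduli strictly greater than 1? Yes.
Verdict: Invertible.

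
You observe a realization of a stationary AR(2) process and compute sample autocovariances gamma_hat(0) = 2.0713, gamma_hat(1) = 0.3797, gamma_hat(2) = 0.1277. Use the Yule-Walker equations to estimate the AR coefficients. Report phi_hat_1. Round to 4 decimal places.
\hat\phi_{1} = 0.1780

The Yule-Walker equations for an AR(p) process read, in matrix form,
  Gamma_p phi = r_p,   with   (Gamma_p)_{ij} = gamma(|i - j|),
                       (r_p)_i = gamma(i),   i,j = 1..p.
Substitute the sample gammas (Toeplitz matrix and right-hand side of size 2):
  Gamma_p = [[2.0713, 0.3797], [0.3797, 2.0713]]
  r_p     = [0.3797, 0.1277]
Written out:
  2.0713 phi_1 + 0.3797 phi_2 = 0.3797
  0.3797 phi_1 + 2.0713 phi_2 = 0.1277
Solve by Cramer's rule:
  det = gamma(0)^2 - gamma(1)^2 = (2.0713)^2 - (0.3797)^2 = 4.29028369 - 0.14417209 = 4.1461116
  phi_hat_1 = [gamma(1) gamma(0) - gamma(1) gamma(2)] / det = [(0.3797)(2.0713) - (0.3797)(0.1277)] / 4.1461116 = 0.73798492 / 4.1461116 = 0.178
  phi_hat_2 = [gamma(0) gamma(2) - gamma(1)^2] / det = [(2.0713)(0.1277) - (0.3797)^2] / 4.1461116 = 0.12033292 / 4.1461116 = 0.029
So phi_hat = [0.1780, 0.0290].
Therefore phi_hat_1 = 0.1780.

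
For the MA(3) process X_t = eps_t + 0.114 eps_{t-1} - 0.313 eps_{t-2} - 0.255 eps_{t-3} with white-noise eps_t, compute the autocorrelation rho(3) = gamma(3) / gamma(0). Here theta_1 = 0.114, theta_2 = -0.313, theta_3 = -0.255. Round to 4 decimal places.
\rho(3) = -0.2168

For an MA(q) process with theta_0 = 1, the autocovariance is
  gamma(k) = sigma^2 * sum_{i=0..q-k} theta_i * theta_{i+k},
and rho(k) = gamma(k) / gamma(0). Sigma^2 cancels.
  numerator   = (1)*(-0.255) = -0.255.
  denominator = (1)^2 + (0.114)^2 + (-0.313)^2 + (-0.255)^2 = 1.17599.
  rho(3) = -0.255 / 1.17599 = -0.2168.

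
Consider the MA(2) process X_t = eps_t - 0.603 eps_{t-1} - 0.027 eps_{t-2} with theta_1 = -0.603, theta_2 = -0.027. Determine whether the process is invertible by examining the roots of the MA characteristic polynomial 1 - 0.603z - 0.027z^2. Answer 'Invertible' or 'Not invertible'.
\text{Invertible}

The MA(q) characteristic polynomial is P(z) = 1 - 0.603z - 0.027z^2.
Invertibility requires all roots to lie outside the unit circle, i.e. |z| > 1 for every root.
Set 1 + (-0.603) z + (-0.027) z^2 = 0, i.e. a z^2 + b z + c = 0 with a = -0.027, b = -0.603, c = 1.
Discriminant D = b^2 - 4ac = (-0.603)^2 - 4*(-0.027)*1 = 0.363609 - (-0.108) = 0.471609.
D >= 0, so the roots are real: z = (-b +/- sqrt(D)) / (2a) = (0.603 +/- 0.686738) / (-0.054).
  z_1 = (0.603 + 0.686738) / (-0.054) = -23.884,   |z_1| = 23.884.
  z_2 = (0.603 - 0.686738) / (-0.054) = 1.5507,   |z_2| = 1.5507.
Moduli of all roots: 23.8840, 1.5507.
All moduli strictly greater than 1? Yes.
Verdict: Invertible.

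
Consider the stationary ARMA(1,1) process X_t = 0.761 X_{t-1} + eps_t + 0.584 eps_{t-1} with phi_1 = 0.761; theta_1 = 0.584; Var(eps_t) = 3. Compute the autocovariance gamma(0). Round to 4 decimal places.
\gamma(0) = 15.8946

Multiply the model equation by X_{t-k} and take expectations. With theta_0 = psi_0 = 1 and psi_j the MA(infinity) weights, this gives
  gamma(k) - sum_i phi_i gamma(k-i) = c_k,
  c_k = sigma^2 * sum_{j=k..q} theta_j psi_{j-k}   (c_k = 0 for k > q),
using gamma(-m) = gamma(m).
psi-weights needed (psi_j = theta_j + sum_i phi_i psi_{j-i}):
  psi_1 = theta_1 + phi_1 = 0.584 + (0.761) = 1.345
Right-hand sides:
  c_0 = sigma^2 (1 + theta_1 psi_1) = 3 * (1 + (0.584)(1.345)) = 3 * 1.78548 = 5.35644
  c_1 = sigma^2 theta_1 = 3 * (0.584) = 1.752
  c_2 = 0
Equations for k = 0 and k = 1 (AR order 1):
  gamma(0) = phi_1 gamma(1) + c_0
  gamma(1) = phi_1 gamma(0) + c_1
Substituting the second into the first: gamma(0) (1 - phi_1^2) = c_0 + phi_1 c_1, so
  gamma(0) = (c_0 + phi_1 c_1) / (1 - phi_1^2) = (5.35644 + (0.761)(1.752)) / (1 - (0.761)^2) = 6.689712 / 0.420879 = 15.894621.
Therefore gamma(0) = 15.8946 (to 4 decimal places).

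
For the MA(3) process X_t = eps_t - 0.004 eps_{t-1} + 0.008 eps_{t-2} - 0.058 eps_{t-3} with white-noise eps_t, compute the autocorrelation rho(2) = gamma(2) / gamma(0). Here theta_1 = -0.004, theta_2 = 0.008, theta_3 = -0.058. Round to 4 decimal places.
\rho(2) = 0.0082

For an MA(q) process with theta_0 = 1, the autocovariance is
  gamma(k) = sigma^2 * sum_{i=0..q-k} theta_i * theta_{i+k},
and rho(k) = gamma(k) / gamma(0). Sigma^2 cancels.
  numerator   = (1)*(0.008) + (-0.004)*(-0.058) = 0.008232.
  denominator = (1)^2 + (-0.004)^2 + (0.008)^2 + (-0.058)^2 = 1.003444.
  rho(2) = 0.008232 / 1.003444 = 0.0082.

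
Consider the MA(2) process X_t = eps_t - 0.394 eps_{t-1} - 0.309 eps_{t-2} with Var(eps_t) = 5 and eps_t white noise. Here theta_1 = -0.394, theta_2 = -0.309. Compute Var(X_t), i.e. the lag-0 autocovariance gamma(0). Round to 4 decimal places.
\gamma(0) = 6.2536

For an MA(q) process X_t = eps_t + sum_i theta_i eps_{t-i} with
Var(eps_t) = sigma^2, the variance is
  gamma(0) = sigma^2 * (1 + sum_i theta_i^2).
  sum_i theta_i^2 = (-0.394)^2 + (-0.309)^2 = 0.155236 + 0.095481 = 0.250717.
  gamma(0) = 5 * (1 + 0.250717) = 5 * 1.250717 = 6.253585, which rounds to 6.2536.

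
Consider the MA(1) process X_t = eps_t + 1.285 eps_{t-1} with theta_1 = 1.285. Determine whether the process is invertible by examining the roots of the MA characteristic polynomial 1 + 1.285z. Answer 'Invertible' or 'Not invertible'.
\text{Not invertible}

The MA(q) characteristic polynomial is P(z) = 1 + 1.285z.
Invertibility requires all roots to lie outside the unit circle, i.e. |z| > 1 for every root.
This is linear in z: 1 + (1.285) z = 0  =>  z = -1/(1.285) = -0.77821,  |z| = 0.77821.
Moduli of all roots: 0.7782.
All moduli strictly greater than 1? No.
Verdict: Not invertible.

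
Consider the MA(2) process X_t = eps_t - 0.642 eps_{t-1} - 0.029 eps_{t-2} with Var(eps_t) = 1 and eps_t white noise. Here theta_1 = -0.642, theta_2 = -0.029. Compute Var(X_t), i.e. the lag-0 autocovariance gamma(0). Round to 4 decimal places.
\gamma(0) = 1.4130

For an MA(q) process X_t = eps_t + sum_i theta_i eps_{t-i} with
Var(eps_t) = sigma^2, the variance is
  gamma(0) = sigma^2 * (1 + sum_i theta_i^2).
  sum_i theta_i^2 = (-0.642)^2 + (-0.029)^2 = 0.412164 + 0.000841 = 0.413005.
  gamma(0) = 1 * (1 + 0.413005) = 1 * 1.413005 = 1.413005, which rounds to 1.4130.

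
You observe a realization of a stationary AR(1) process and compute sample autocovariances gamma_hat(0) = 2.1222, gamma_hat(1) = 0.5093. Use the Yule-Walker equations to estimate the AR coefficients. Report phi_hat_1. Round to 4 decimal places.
\hat\phi_{1} = 0.2400

The Yule-Walker equations for an AR(p) process read, in matrix form,
  Gamma_p phi = r_p,   with   (Gamma_p)_{ij} = gamma(|i - j|),
                       (r_p)_i = gamma(i),   i,j = 1..p.
Substitute the sample gammas (Toeplitz matrix and right-hand side of size 1):
  Gamma_p = [[2.1222]]
  r_p     = [0.5093]
With p = 1 this is the single equation gamma(0) phi_1 = gamma(1):
  phi_hat_1 = gamma(1) / gamma(0) = 0.5093 / 2.1222 = 0.2400.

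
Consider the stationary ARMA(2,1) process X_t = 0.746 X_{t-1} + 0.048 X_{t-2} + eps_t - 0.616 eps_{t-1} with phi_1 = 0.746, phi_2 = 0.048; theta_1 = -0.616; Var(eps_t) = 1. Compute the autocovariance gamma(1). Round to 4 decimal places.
\gamma(1) = 0.1955

Multiply the model equation by X_{t-k} and take expectations. With theta_0 = psi_0 = 1 and psi_j the MA(infinity) weights, this gives
  gamma(k) - sum_i phi_i gamma(k-i) = c_k,
  c_k = sigma^2 * sum_{j=k..q} theta_j psi_{j-k}   (c_k = 0 for k > q),
using gamma(-m) = gamma(m).
psi-weights needed (psi_j = theta_j + sum_i phi_i psi_{j-i}):
  psi_1 = theta_1 + phi_1 = -0.616 + (0.746) = 0.13
Right-hand sides:
  c_0 = sigma^2 (1 + theta_1 psi_1) = 1 * (1 + (-0.616)(0.13)) = 1 * 0.91992 = 0.91992
  c_1 = sigma^2 theta_1 = 1 * (-0.616) = -0.616
  c_2 = 0
Equations for k = 0, 1, 2 (AR order 2, c_2 = 0):
  (E0) gamma(0) = phi_1 gamma(1) + phi_2 gamma(2) + c_0
  (E1) gamma(1) = phi_1 gamma(0) + phi_2 gamma(1) + c_1
  (E2) gamma(2) = phi_1 gamma(1) + phi_2 gamma(0)
From (E1): gamma(1) = A gamma(0) + B with
  A = phi_1 / (1 - phi_2) = 0.746 / 0.952 = 0.783613,   B = c_1 / (1 - phi_2) = -0.616 / 0.952 = -0.647059.
Insert (E2) into (E0): gamma(0) (1 - phi_2^2) = phi_1 (1 + phi_2) gamma(1) + c_0.
  phi_1 (1 + phi_2) = (0.746)(1.048) = 0.781808,   1 - phi_2^2 = 0.997696.
Replace gamma(1) by A gamma(0) + B and collect gamma(0):
  gamma(0) [0.997696 - (0.781808)(0.783613)] = (0.781808)(-0.647059) + 0.91992
  gamma(0) * 0.385061 = 0.414044
  gamma(0) = 0.414044 / 0.385061 = 1.07527.
  gamma(1) = A gamma(0) + B = (0.783613)(1.07527) + (-0.647059) = 0.195537.
Therefore gamma(1) = 0.1955 (to 4 decimal places).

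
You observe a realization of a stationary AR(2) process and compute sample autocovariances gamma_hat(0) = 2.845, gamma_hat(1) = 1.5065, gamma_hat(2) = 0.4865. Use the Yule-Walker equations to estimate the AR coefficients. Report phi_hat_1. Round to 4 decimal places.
\hat\phi_{1} = 0.6100

The Yule-Walker equations for an AR(p) process read, in matrix form,
  Gamma_p phi = r_p,   with   (Gamma_p)_{ij} = gamma(|i - j|),
                       (r_p)_i = gamma(i),   i,j = 1..p.
Substitute the sample gammas (Toeplitz matrix and right-hand side of size 2):
  Gamma_p = [[2.845, 1.5065], [1.5065, 2.845]]
  r_p     = [1.5065, 0.4865]
Written out:
  2.845 phi_1 + 1.5065 phi_2 = 1.5065
  1.5065 phi_1 + 2.845 phi_2 = 0.4865
Solve by Cramer's rule:
  det = gamma(0)^2 - gamma(1)^2 = (2.845)^2 - (1.5065)^2 = 8.094025 - 2.26954225 = 5.82448275
  phi_hat_1 = [gamma(1) gamma(0) - gamma(1) gamma(2)] / det = [(1.5065)(2.845) - (1.5065)(0.4865)] / 5.82448275 = 3.55308025 / 5.82448275 = 0.61
  phi_hat_2 = [gamma(0) gamma(2) - gamma(1)^2] / det = [(2.845)(0.4865) - (1.5065)^2] / 5.82448275 = -0.88544975 / 5.82448275 = -0.152
So phi_hat = [0.6100, -0.1520].
Therefore phi_hat_1 = 0.6100.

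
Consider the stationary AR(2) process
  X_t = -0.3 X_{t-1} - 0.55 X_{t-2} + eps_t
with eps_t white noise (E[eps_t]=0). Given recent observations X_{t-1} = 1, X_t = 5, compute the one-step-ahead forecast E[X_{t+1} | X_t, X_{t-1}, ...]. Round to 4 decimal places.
E[X_{t+1} \mid \mathcal F_t] = -2.0500

For an AR(p) model X_t = c + sum_i phi_i X_{t-i} + eps_t, the
one-step-ahead conditional mean is
  E[X_{t+1} | X_t, ...] = c + sum_i phi_i X_{t+1-i}.
Substitute known values:
  E[X_{t+1} | ...] = (-0.3) * (5) + (-0.55) * (1)
                   = -2.0500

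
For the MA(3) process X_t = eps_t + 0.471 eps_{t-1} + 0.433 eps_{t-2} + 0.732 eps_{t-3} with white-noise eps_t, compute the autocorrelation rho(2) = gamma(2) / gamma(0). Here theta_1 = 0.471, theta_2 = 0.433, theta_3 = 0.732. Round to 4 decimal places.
\rho(2) = 0.3999

For an MA(q) process with theta_0 = 1, the autocovariance is
  gamma(k) = sigma^2 * sum_{i=0..q-k} theta_i * theta_{i+k},
and rho(k) = gamma(k) / gamma(0). Sigma^2 cancels.
  numerator   = (1)*(0.433) + (0.471)*(0.732) = 0.777772.
  denominator = (1)^2 + (0.471)^2 + (0.433)^2 + (0.732)^2 = 1.945154.
  rho(2) = 0.777772 / 1.945154 = 0.3999.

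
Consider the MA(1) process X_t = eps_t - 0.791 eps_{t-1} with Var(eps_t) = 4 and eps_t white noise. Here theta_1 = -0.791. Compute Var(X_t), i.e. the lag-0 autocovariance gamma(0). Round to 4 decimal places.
\gamma(0) = 6.5027

For an MA(q) process X_t = eps_t + sum_i theta_i eps_{t-i} with
Var(eps_t) = sigma^2, the variance is
  gamma(0) = sigma^2 * (1 + sum_i theta_i^2).
  sum_i theta_i^2 = (-0.791)^2 = 0.625681.
  gamma(0) = 4 * (1 + 0.625681) = 4 * 1.625681 = 6.502724, which rounds to 6.5027.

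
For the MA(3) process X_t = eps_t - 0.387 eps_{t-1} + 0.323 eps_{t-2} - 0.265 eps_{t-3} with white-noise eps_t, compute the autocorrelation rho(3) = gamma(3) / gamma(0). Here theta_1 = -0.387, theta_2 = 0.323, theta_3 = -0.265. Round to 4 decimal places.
\rho(3) = -0.2001

For an MA(q) process with theta_0 = 1, the autocovariance is
  gamma(k) = sigma^2 * sum_{i=0..q-k} theta_i * theta_{i+k},
and rho(k) = gamma(k) / gamma(0). Sigma^2 cancels.
  numerator   = (1)*(-0.265) = -0.265.
  denominator = (1)^2 + (-0.387)^2 + (0.323)^2 + (-0.265)^2 = 1.324323.
  rho(3) = -0.265 / 1.324323 = -0.2001.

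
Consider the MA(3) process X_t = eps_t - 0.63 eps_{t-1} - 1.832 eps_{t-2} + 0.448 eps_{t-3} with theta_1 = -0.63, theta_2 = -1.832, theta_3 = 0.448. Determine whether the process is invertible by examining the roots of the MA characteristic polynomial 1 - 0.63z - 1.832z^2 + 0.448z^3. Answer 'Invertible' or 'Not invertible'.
\text{Not invertible}

The MA(q) characteristic polynomial is P(z) = 1 - 0.63z - 1.832z^2 + 0.448z^3.
Invertibility requires all roots to lie outside the unit circle, i.e. |z| > 1 for every root.
Degree 3: look for a simple real root z0 first, then factor out (1 - z/z0) and solve the remaining quadratic.
Testing z0 = 0.625: P(0.625) = 1 + (-0.63)(0.625) + (-1.832)(0.625)^2 + (0.448)(0.625)^3
  = 1 + (-0.39375) + (-0.715625) + (0.109375) = 0.  So z_0 = 0.625 is a root, |z_0| = 0.625.
Divide out the factor (1 - 1.6 z) = (1 - z/z0) (since 1/z0 = 1.6):
  P(z) = (1 - 1.6 z)(1 + (0.97) z + (-0.28) z^2)
  [check: z-coef 0.97 - (1.6) = -0.63; z^2-coef -0.28 - (1.6)(0.97) = -1.832; z^3-coef -(1.6)(-0.28) = 0.448.]
Remaining roots from the quadratic factor 1 + (0.97) z + (-0.28) z^2:
  Set 1 + (0.97) z + (-0.28) z^2 = 0, i.e. a z^2 + b z + c = 0 with a = -0.28, b = 0.97, c = 1.
  Discriminant D = b^2 - 4ac = (0.97)^2 - 4*(-0.28)*1 = 0.9409 - (-1.12) = 2.0609.
  D >= 0, so the roots are real: z = (-b +/- sqrt(D)) / (2a) = (-0.97 +/- 1.435584) / (-0.56).
    z_1 = (-0.97 + 1.435584) / (-0.56) = -0.8314,   |z_1| = 0.8314.
    z_2 = (-0.97 - 1.435584) / (-0.56) = 4.2957,   |z_2| = 4.2957.
Moduli of all roots: 0.6250, 0.8314, 4.2957.
All moduli strictly greater than 1? No.
Verdict: Not invertible.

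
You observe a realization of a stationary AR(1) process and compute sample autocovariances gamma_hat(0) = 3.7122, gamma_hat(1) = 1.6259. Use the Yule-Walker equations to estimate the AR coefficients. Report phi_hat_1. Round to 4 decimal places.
\hat\phi_{1} = 0.4380

The Yule-Walker equations for an AR(p) process read, in matrix form,
  Gamma_p phi = r_p,   with   (Gamma_p)_{ij} = gamma(|i - j|),
                       (r_p)_i = gamma(i),   i,j = 1..p.
Substitute the sample gammas (Toeplitz matrix and right-hand side of size 1):
  Gamma_p = [[3.7122]]
  r_p     = [1.6259]
With p = 1 this is the single equation gamma(0) phi_1 = gamma(1):
  phi_hat_1 = gamma(1) / gamma(0) = 1.6259 / 3.7122 = 0.4380.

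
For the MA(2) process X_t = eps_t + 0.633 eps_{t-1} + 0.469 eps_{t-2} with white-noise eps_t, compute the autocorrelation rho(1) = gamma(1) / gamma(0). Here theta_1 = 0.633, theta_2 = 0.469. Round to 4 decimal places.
\rho(1) = 0.5738

For an MA(q) process with theta_0 = 1, the autocovariance is
  gamma(k) = sigma^2 * sum_{i=0..q-k} theta_i * theta_{i+k},
and rho(k) = gamma(k) / gamma(0). Sigma^2 cancels.
  numerator   = (1)*(0.633) + (0.633)*(0.469) = 0.929877.
  denominator = (1)^2 + (0.633)^2 + (0.469)^2 = 1.62065.
  rho(1) = 0.929877 / 1.62065 = 0.5738.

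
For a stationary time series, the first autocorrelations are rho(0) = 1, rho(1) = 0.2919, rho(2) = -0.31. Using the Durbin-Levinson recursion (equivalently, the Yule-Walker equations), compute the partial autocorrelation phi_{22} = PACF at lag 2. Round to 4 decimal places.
\phi_{22} = -0.4320

The PACF at lag k is phi_{kk}, the last component of the solution
to the Yule-Walker system G_k phi = r_k where
  (G_k)_{ij} = rho(|i - j|), (r_k)_i = rho(i), i,j = 1..k.
Equivalently, Durbin-Levinson gives phi_{kk} iteratively:
  phi_{11} = rho(1)
  phi_{kk} = [rho(k) - sum_{j=1..k-1} phi_{k-1,j} rho(k-j)]
            / [1 - sum_{j=1..k-1} phi_{k-1,j} rho(j)],
  phi_{k,j} = phi_{k-1,j} - phi_{kk} phi_{k-1,k-j},  j = 1..k-1.
Step k = 1:
  phi_11 = rho(1) = 0.2919.
Step k = 2:
  phi_22 = [rho(2) - phi_11 rho(1)] / [1 - phi_11 rho(1)] = [-0.31 - (0.2919)(0.2919)] / [1 - (0.2919)(0.2919)]
         = -0.39520561 / 0.91479439 = -0.432.
Therefore phi_{22} = -0.4320.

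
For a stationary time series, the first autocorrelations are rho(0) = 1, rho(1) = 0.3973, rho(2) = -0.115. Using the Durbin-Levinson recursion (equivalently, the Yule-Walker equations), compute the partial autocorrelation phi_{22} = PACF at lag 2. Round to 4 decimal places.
\phi_{22} = -0.3240

The PACF at lag k is phi_{kk}, the last component of the solution
to the Yule-Walker system G_k phi = r_k where
  (G_k)_{ij} = rho(|i - j|), (r_k)_i = rho(i), i,j = 1..k.
Equivalently, Durbin-Levinson gives phi_{kk} iteratively:
  phi_{11} = rho(1)
  phi_{kk} = [rho(k) - sum_{j=1..k-1} phi_{k-1,j} rho(k-j)]
            / [1 - sum_{j=1..k-1} phi_{k-1,j} rho(j)],
  phi_{k,j} = phi_{k-1,j} - phi_{kk} phi_{k-1,k-j},  j = 1..k-1.
Step k = 1:
  phi_11 = rho(1) = 0.3973.
Step k = 2:
  phi_22 = [rho(2) - phi_11 rho(1)] / [1 - phi_11 rho(1)] = [-0.115 - (0.3973)(0.3973)] / [1 - (0.3973)(0.3973)]
         = -0.27284729 / 0.84215271 = -0.324.
Therefore phi_{22} = -0.3240.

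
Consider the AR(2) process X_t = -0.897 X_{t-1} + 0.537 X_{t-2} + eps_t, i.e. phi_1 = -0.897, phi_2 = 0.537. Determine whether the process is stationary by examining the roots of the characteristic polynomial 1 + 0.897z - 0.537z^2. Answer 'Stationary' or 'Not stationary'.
\text{Not stationary}

The AR(p) characteristic polynomial is P(z) = 1 + 0.897z - 0.537z^2.
Stationarity requires all roots to lie outside the unit circle, i.e. |z| > 1 for every root.
Set 1 + (0.897) z + (-0.537) z^2 = 0, i.e. a z^2 + b z + c = 0 with a = -0.537, b = 0.897, c = 1.
Discriminant D = b^2 - 4ac = (0.897)^2 - 4*(-0.537)*1 = 0.804609 - (-2.148) = 2.952609.
D >= 0, so the roots are real: z = (-b +/- sqrt(D)) / (2a) = (-0.897 +/- 1.718316) / (-1.074).
  z_1 = (-0.897 + 1.718316) / (-1.074) = -0.7647,   |z_1| = 0.7647.
  z_2 = (-0.897 - 1.718316) / (-1.074) = 2.4351,   |z_2| = 2.4351.
Moduli of all roots: 0.7647, 2.4351.
All moduli strictly greater than 1? No.
Verdict: Not stationary.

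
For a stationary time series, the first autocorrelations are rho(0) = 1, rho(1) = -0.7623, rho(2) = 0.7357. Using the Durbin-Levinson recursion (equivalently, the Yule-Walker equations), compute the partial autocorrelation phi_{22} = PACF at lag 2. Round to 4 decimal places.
\phi_{22} = 0.3691

The PACF at lag k is phi_{kk}, the last component of the solution
to the Yule-Walker system G_k phi = r_k where
  (G_k)_{ij} = rho(|i - j|), (r_k)_i = rho(i), i,j = 1..k.
Equivalently, Durbin-Levinson gives phi_{kk} iteratively:
  phi_{11} = rho(1)
  phi_{kk} = [rho(k) - sum_{j=1..k-1} phi_{k-1,j} rho(k-j)]
            / [1 - sum_{j=1..k-1} phi_{k-1,j} rho(j)],
  phi_{k,j} = phi_{k-1,j} - phi_{kk} phi_{k-1,k-j},  j = 1..k-1.
Step k = 1:
  phi_11 = rho(1) = -0.7623.
Step k = 2:
  phi_22 = [rho(2) - phi_11 rho(1)] / [1 - phi_11 rho(1)] = [0.7357 - (-0.7623)(-0.7623)] / [1 - (-0.7623)(-0.7623)]
         = 0.15459871 / 0.41889871 = 0.3691.
Therefore phi_{22} = 0.3691.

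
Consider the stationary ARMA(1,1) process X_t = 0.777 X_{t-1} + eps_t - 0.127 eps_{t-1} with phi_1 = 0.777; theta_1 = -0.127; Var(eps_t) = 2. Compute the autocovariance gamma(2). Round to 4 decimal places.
\gamma(2) = 2.2975

Multiply the model equation by X_{t-k} and take expectations. With theta_0 = psi_0 = 1 and psi_j the MA(infinity) weights, this gives
  gamma(k) - sum_i phi_i gamma(k-i) = c_k,
  c_k = sigma^2 * sum_{j=k..q} theta_j psi_{j-k}   (c_k = 0 for k > q),
using gamma(-m) = gamma(m).
psi-weights needed (psi_j = theta_j + sum_i phi_i psi_{j-i}):
  psi_1 = theta_1 + phi_1 = -0.127 + (0.777) = 0.65
Right-hand sides:
  c_0 = sigma^2 (1 + theta_1 psi_1) = 2 * (1 + (-0.127)(0.65)) = 2 * 0.91745 = 1.8349
  c_1 = sigma^2 theta_1 = 2 * (-0.127) = -0.254
  c_2 = 0
Equations for k = 0 and k = 1 (AR order 1):
  gamma(0) = phi_1 gamma(1) + c_0
  gamma(1) = phi_1 gamma(0) + c_1
Substituting the second into the first: gamma(0) (1 - phi_1^2) = c_0 + phi_1 c_1, so
  gamma(0) = (c_0 + phi_1 c_1) / (1 - phi_1^2) = (1.8349 + (0.777)(-0.254)) / (1 - (0.777)^2) = 1.637542 / 0.396271 = 4.132379.
  gamma(1) = phi_1 gamma(0) + c_1 = (0.777)(4.132379) + (-0.254) = 2.956859.
For k = 2 (> q): gamma(2) = phi_1 gamma(1) = (0.777)(2.956859) = 2.297479.
Therefore gamma(2) = 2.2975 (to 4 decimal places).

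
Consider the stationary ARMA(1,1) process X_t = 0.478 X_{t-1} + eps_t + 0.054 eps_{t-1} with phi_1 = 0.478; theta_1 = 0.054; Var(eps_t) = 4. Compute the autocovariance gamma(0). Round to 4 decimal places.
\gamma(0) = 5.4674

Multiply the model equation by X_{t-k} and take expectations. With theta_0 = psi_0 = 1 and psi_j the MA(infinity) weights, this gives
  gamma(k) - sum_i phi_i gamma(k-i) = c_k,
  c_k = sigma^2 * sum_{j=k..q} theta_j psi_{j-k}   (c_k = 0 for k > q),
using gamma(-m) = gamma(m).
psi-weights needed (psi_j = theta_j + sum_i phi_i psi_{j-i}):
  psi_1 = theta_1 + phi_1 = 0.054 + (0.478) = 0.532
Right-hand sides:
  c_0 = sigma^2 (1 + theta_1 psi_1) = 4 * (1 + (0.054)(0.532)) = 4 * 1.028728 = 4.114912
  c_1 = sigma^2 theta_1 = 4 * (0.054) = 0.216
  c_2 = 0
Equations for k = 0 and k = 1 (AR order 1):
  gamma(0) = phi_1 gamma(1) + c_0
  gamma(1) = phi_1 gamma(0) + c_1
Substituting the second into the first: gamma(0) (1 - phi_1^2) = c_0 + phi_1 c_1, so
  gamma(0) = (c_0 + phi_1 c_1) / (1 - phi_1^2) = (4.114912 + (0.478)(0.216)) / (1 - (0.478)^2) = 4.21816 / 0.771516 = 5.467366.
Therefore gamma(0) = 5.4674 (to 4 decimal places).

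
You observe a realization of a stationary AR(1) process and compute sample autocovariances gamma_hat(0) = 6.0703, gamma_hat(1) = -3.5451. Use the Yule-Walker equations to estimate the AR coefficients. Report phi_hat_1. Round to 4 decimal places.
\hat\phi_{1} = -0.5840

The Yule-Walker equations for an AR(p) process read, in matrix form,
  Gamma_p phi = r_p,   with   (Gamma_p)_{ij} = gamma(|i - j|),
                       (r_p)_i = gamma(i),   i,j = 1..p.
Substitute the sample gammas (Toeplitz matrix and right-hand side of size 1):
  Gamma_p = [[6.0703]]
  r_p     = [-3.5451]
With p = 1 this is the single equation gamma(0) phi_1 = gamma(1):
  phi_hat_1 = gamma(1) / gamma(0) = -3.5451 / 6.0703 = -0.5840.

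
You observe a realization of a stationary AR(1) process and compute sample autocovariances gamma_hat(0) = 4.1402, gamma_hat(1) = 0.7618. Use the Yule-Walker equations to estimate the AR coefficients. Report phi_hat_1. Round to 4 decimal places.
\hat\phi_{1} = 0.1840

The Yule-Walker equations for an AR(p) process read, in matrix form,
  Gamma_p phi = r_p,   with   (Gamma_p)_{ij} = gamma(|i - j|),
                       (r_p)_i = gamma(i),   i,j = 1..p.
Substitute the sample gammas (Toeplitz matrix and right-hand side of size 1):
  Gamma_p = [[4.1402]]
  r_p     = [0.7618]
With p = 1 this is the single equation gamma(0) phi_1 = gamma(1):
  phi_hat_1 = gamma(1) / gamma(0) = 0.7618 / 4.1402 = 0.1840.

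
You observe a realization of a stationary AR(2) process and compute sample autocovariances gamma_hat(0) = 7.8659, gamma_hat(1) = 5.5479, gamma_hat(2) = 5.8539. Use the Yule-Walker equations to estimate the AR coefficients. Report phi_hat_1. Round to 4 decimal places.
\hat\phi_{1} = 0.3590

The Yule-Walker equations for an AR(p) process read, in matrix form,
  Gamma_p phi = r_p,   with   (Gamma_p)_{ij} = gamma(|i - j|),
                       (r_p)_i = gamma(i),   i,j = 1..p.
Substitute the sample gammas (Toeplitz matrix and right-hand side of size 2):
  Gamma_p = [[7.8659, 5.5479], [5.5479, 7.8659]]
  r_p     = [5.5479, 5.8539]
Written out:
  7.8659 phi_1 + 5.5479 phi_2 = 5.5479
  5.5479 phi_1 + 7.8659 phi_2 = 5.8539
Solve by Cramer's rule:
  det = gamma(0)^2 - gamma(1)^2 = (7.8659)^2 - (5.5479)^2 = 61.87238281 - 30.77919441 = 31.0931884
  phi_hat_1 = [gamma(1) gamma(0) - gamma(1) gamma(2)] / det = [(5.5479)(7.8659) - (5.5479)(5.8539)] / 31.0931884 = 11.1623748 / 31.0931884 = 0.359
  phi_hat_2 = [gamma(0) gamma(2) - gamma(1)^2] / det = [(7.8659)(5.8539) - (5.5479)^2] / 31.0931884 = 15.2669976 / 31.0931884 = 0.491
So phi_hat = [0.3590, 0.4910].
Therefore phi_hat_1 = 0.3590.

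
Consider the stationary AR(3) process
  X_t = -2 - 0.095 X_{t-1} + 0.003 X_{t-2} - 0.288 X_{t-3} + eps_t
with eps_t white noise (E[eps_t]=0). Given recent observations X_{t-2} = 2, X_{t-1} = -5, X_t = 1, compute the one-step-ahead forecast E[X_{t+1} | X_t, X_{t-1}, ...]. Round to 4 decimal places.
E[X_{t+1} \mid \mathcal F_t] = -2.6860

For an AR(p) model X_t = c + sum_i phi_i X_{t-i} + eps_t, the
one-step-ahead conditional mean is
  E[X_{t+1} | X_t, ...] = c + sum_i phi_i X_{t+1-i}.
Substitute known values:
  E[X_{t+1} | ...] = -2 + (-0.095) * (1) + (0.003) * (-5) + (-0.288) * (2)
                   = -2.6860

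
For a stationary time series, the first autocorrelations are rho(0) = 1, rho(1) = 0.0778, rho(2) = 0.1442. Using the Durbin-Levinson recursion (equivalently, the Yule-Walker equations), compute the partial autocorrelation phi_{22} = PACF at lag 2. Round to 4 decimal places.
\phi_{22} = 0.1390

The PACF at lag k is phi_{kk}, the last component of the solution
to the Yule-Walker system G_k phi = r_k where
  (G_k)_{ij} = rho(|i - j|), (r_k)_i = rho(i), i,j = 1..k.
Equivalently, Durbin-Levinson gives phi_{kk} iteratively:
  phi_{11} = rho(1)
  phi_{kk} = [rho(k) - sum_{j=1..k-1} phi_{k-1,j} rho(k-j)]
            / [1 - sum_{j=1..k-1} phi_{k-1,j} rho(j)],
  phi_{k,j} = phi_{k-1,j} - phi_{kk} phi_{k-1,k-j},  j = 1..k-1.
Step k = 1:
  phi_11 = rho(1) = 0.0778.
Step k = 2:
  phi_22 = [rho(2) - phi_11 rho(1)] / [1 - phi_11 rho(1)] = [0.1442 - (0.0778)(0.0778)] / [1 - (0.0778)(0.0778)]
         = 0.13814716 / 0.99394716 = 0.139.
Therefore phi_{22} = 0.1390.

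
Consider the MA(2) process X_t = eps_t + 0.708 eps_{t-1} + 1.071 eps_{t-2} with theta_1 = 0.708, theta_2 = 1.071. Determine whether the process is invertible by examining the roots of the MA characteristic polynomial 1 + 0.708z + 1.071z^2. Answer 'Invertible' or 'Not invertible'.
\text{Not invertible}

The MA(q) characteristic polynomial is P(z) = 1 + 0.708z + 1.071z^2.
Invertibility requires all roots to lie outside the unit circle, i.e. |z| > 1 for every root.
Set 1 + (0.708) z + (1.071) z^2 = 0, i.e. a z^2 + b z + c = 0 with a = 1.071, b = 0.708, c = 1.
Discriminant D = b^2 - 4ac = (0.708)^2 - 4*(1.071)*1 = 0.501264 - (4.284) = -3.782736.
D < 0, so the roots are the complex-conjugate pair z = (-b +/- i sqrt(-D)) / (2a) = -0.3305 +/- 0.908i.
For a conjugate pair |z|^2 = z * conj(z) = (product of roots) = c/a = 1/(1.071) = 0.933707, so |z| = sqrt(0.933707) = 0.9663 for both roots.
Moduli of all roots: 0.9663, 0.9663.
All moduli strictly greater than 1? No.
Verdict: Not invertible.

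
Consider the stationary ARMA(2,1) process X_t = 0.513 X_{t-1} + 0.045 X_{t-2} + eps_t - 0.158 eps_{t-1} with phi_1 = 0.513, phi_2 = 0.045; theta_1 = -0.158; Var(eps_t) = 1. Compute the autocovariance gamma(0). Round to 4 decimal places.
\gamma(0) = 1.2045

Multiply the model equation by X_{t-k} and take expectations. With theta_0 = psi_0 = 1 and psi_j the MA(infinity) weights, this gives
  gamma(k) - sum_i phi_i gamma(k-i) = c_k,
  c_k = sigma^2 * sum_{j=k..q} theta_j psi_{j-k}   (c_k = 0 for k > q),
using gamma(-m) = gamma(m).
psi-weights needed (psi_j = theta_j + sum_i phi_i psi_{j-i}):
  psi_1 = theta_1 + phi_1 = -0.158 + (0.513) = 0.355
Right-hand sides:
  c_0 = sigma^2 (1 + theta_1 psi_1) = 1 * (1 + (-0.158)(0.355)) = 1 * 0.94391 = 0.94391
  c_1 = sigma^2 theta_1 = 1 * (-0.158) = -0.158
  c_2 = 0
Equations for k = 0, 1, 2 (AR order 2, c_2 = 0):
  (E0) gamma(0) = phi_1 gamma(1) + phi_2 gamma(2) + c_0
  (E1) gamma(1) = phi_1 gamma(0) + phi_2 gamma(1) + c_1
  (E2) gamma(2) = phi_1 gamma(1) + phi_2 gamma(0)
From (E1): gamma(1) = A gamma(0) + B with
  A = phi_1 / (1 - phi_2) = 0.513 / 0.955 = 0.537173,   B = c_1 / (1 - phi_2) = -0.158 / 0.955 = -0.165445.
Insert (E2) into (E0): gamma(0) (1 - phi_2^2) = phi_1 (1 + phi_2) gamma(1) + c_0.
  phi_1 (1 + phi_2) = (0.513)(1.045) = 0.536085,   1 - phi_2^2 = 0.997975.
Replace gamma(1) by A gamma(0) + B and collect gamma(0):
  gamma(0) [0.997975 - (0.536085)(0.537173)] = (0.536085)(-0.165445) + 0.94391
  gamma(0) * 0.710005 = 0.855217
  gamma(0) = 0.855217 / 0.710005 = 1.204524.
Therefore gamma(0) = 1.2045 (to 4 decimal places).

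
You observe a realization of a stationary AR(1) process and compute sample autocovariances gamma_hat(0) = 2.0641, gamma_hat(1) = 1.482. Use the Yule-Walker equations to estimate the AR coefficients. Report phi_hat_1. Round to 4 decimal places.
\hat\phi_{1} = 0.7180

The Yule-Walker equations for an AR(p) process read, in matrix form,
  Gamma_p phi = r_p,   with   (Gamma_p)_{ij} = gamma(|i - j|),
                       (r_p)_i = gamma(i),   i,j = 1..p.
Substitute the sample gammas (Toeplitz matrix and right-hand side of size 1):
  Gamma_p = [[2.0641]]
  r_p     = [1.482]
With p = 1 this is the single equation gamma(0) phi_1 = gamma(1):
  phi_hat_1 = gamma(1) / gamma(0) = 1.482 / 2.0641 = 0.7180.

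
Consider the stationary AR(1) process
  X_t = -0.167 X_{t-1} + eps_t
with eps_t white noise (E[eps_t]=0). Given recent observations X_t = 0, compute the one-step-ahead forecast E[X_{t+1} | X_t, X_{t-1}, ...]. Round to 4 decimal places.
E[X_{t+1} \mid \mathcal F_t] = 0.0000

For an AR(p) model X_t = c + sum_i phi_i X_{t-i} + eps_t, the
one-step-ahead conditional mean is
  E[X_{t+1} | X_t, ...] = c + sum_i phi_i X_{t+1-i}.
Substitute known values:
  E[X_{t+1} | ...] = (-0.167) * (0)
                   = 0.0000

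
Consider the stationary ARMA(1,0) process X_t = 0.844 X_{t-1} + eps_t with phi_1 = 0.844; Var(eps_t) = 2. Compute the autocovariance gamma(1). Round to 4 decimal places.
\gamma(1) = 5.8680

Multiply the model equation by X_{t-k} and take expectations. With theta_0 = psi_0 = 1 and psi_j the MA(infinity) weights, this gives
  gamma(k) - sum_i phi_i gamma(k-i) = c_k,
  c_k = sigma^2 * sum_{j=k..q} theta_j psi_{j-k}   (c_k = 0 for k > q),
using gamma(-m) = gamma(m).
Pure AR (q = 0): c_0 = sigma^2 = 2, c_k = 0 for k >= 1.
Equations for k = 0 and k = 1 (AR order 1):
  gamma(0) = phi_1 gamma(1) + c_0
  gamma(1) = phi_1 gamma(0) + c_1
Substituting the second into the first: gamma(0) (1 - phi_1^2) = c_0 + phi_1 c_1, so
  gamma(0) = c_0 / (1 - phi_1^2) = 2 / (1 - (0.844)^2) = 2 / 0.287664 = 6.952556.
  gamma(1) = phi_1 gamma(0) = (0.844)(6.952556) = 5.867957.
Therefore gamma(1) = 5.8680 (to 4 decimal places).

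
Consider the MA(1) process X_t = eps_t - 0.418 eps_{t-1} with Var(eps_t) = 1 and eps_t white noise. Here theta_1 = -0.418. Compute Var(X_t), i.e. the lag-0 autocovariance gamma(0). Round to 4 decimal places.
\gamma(0) = 1.1747

For an MA(q) process X_t = eps_t + sum_i theta_i eps_{t-i} with
Var(eps_t) = sigma^2, the variance is
  gamma(0) = sigma^2 * (1 + sum_i theta_i^2).
  sum_i theta_i^2 = (-0.418)^2 = 0.174724.
  gamma(0) = 1 * (1 + 0.174724) = 1 * 1.174724 = 1.174724, which rounds to 1.1747.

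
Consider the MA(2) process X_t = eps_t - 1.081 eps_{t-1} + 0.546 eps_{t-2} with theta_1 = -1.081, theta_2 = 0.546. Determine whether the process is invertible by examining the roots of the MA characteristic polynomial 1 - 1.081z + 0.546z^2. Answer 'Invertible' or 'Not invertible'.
\text{Invertible}

The MA(q) characteristic polynomial is P(z) = 1 - 1.081z + 0.546z^2.
Invertibility requires all roots to lie outside the unit circle, i.e. |z| > 1 for every root.
Set 1 + (-1.081) z + (0.546) z^2 = 0, i.e. a z^2 + b z + c = 0 with a = 0.546, b = -1.081, c = 1.
Discriminant D = b^2 - 4ac = (-1.081)^2 - 4*(0.546)*1 = 1.168561 - (2.184) = -1.015439.
D < 0, so the roots are the complex-conjugate pair z = (-b +/- i sqrt(-D)) / (2a) = 0.9899 +/- 0.9228i.
For a conjugate pair |z|^2 = z * conj(z) = (product of roots) = c/a = 1/(0.546) = 1.831502, so |z| = sqrt(1.831502) = 1.3533 for both roots.
Moduli of all roots: 1.3533, 1.3533.
All moduli strictly greater than 1? Yes.
Verdict: Invertible.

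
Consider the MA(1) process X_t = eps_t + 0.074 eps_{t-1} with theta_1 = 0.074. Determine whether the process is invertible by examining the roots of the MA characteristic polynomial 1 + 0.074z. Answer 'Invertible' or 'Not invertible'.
\text{Invertible}

The MA(q) characteristic polynomial is P(z) = 1 + 0.074z.
Invertibility requires all roots to lie outside the unit circle, i.e. |z| > 1 for every root.
This is linear in z: 1 + (0.074) z = 0  =>  z = -1/(0.074) = -13.513514,  |z| = 13.513514.
Moduli of all roots: 13.5135.
All moduli strictly greater than 1? Yes.
Verdict: Invertible.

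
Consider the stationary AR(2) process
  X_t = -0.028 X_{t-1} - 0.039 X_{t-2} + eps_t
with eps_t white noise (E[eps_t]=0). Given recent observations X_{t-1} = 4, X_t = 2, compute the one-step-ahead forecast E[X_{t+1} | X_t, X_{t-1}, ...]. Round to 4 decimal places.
E[X_{t+1} \mid \mathcal F_t] = -0.2120

For an AR(p) model X_t = c + sum_i phi_i X_{t-i} + eps_t, the
one-step-ahead conditional mean is
  E[X_{t+1} | X_t, ...] = c + sum_i phi_i X_{t+1-i}.
Substitute known values:
  E[X_{t+1} | ...] = (-0.028) * (2) + (-0.039) * (4)
                   = -0.2120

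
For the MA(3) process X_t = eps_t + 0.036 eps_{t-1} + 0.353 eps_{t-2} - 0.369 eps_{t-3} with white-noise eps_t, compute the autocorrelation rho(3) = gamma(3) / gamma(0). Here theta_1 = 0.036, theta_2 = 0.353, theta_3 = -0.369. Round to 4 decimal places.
\rho(3) = -0.2924

For an MA(q) process with theta_0 = 1, the autocovariance is
  gamma(k) = sigma^2 * sum_{i=0..q-k} theta_i * theta_{i+k},
and rho(k) = gamma(k) / gamma(0). Sigma^2 cancels.
  numerator   = (1)*(-0.369) = -0.369.
  denominator = (1)^2 + (0.036)^2 + (0.353)^2 + (-0.369)^2 = 1.262066.
  rho(3) = -0.369 / 1.262066 = -0.2924.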